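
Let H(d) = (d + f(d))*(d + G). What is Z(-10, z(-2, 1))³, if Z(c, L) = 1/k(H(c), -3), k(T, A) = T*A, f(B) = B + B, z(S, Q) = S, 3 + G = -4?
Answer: -1/3581577000 ≈ -2.7921e-10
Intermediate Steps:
G = -7 (G = -3 - 4 = -7)
f(B) = 2*B
H(d) = 3*d*(-7 + d) (H(d) = (d + 2*d)*(d - 7) = (3*d)*(-7 + d) = 3*d*(-7 + d))
k(T, A) = A*T
Z(c, L) = -1/(9*c*(-7 + c)) (Z(c, L) = 1/(-9*c*(-7 + c)) = 1*(-1/(9*c*(-7 + c))) = -1/(9*c*(-7 + c)))
Z(-10, z(-2, 1))³ = ((⅑)/(-10*(7 - 1*(-10))))³ = ((⅑)*(-⅒)/(7 + 10))³ = ((⅑)*(-⅒)/17)³ = ((⅑)*(-⅒)*(1/17))³ = (-1/1530)³ = -1/3581577000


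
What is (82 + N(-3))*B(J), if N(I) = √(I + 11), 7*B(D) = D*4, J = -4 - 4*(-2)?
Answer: 1312/7 + 32*√2/7 ≈ 193.89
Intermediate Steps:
J = 4 (J = -4 + 8 = 4)
B(D) = 4*D/7 (B(D) = (D*4)/7 = (4*D)/7 = 4*D/7)
N(I) = √(11 + I)
(82 + N(-3))*B(J) = (82 + √(11 - 3))*((4/7)*4) = (82 + √8)*(16/7) = (82 + 2*√2)*(16/7) = 1312/7 + 32*√2/7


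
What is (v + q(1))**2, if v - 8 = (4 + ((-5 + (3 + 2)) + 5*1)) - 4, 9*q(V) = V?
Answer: 13924/81 ≈ 171.90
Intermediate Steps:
q(V) = V/9
v = 13 (v = 8 + ((4 + ((-5 + (3 + 2)) + 5*1)) - 4) = 8 + ((4 + ((-5 + 5) + 5)) - 4) = 8 + ((4 + (0 + 5)) - 4) = 8 + ((4 + 5) - 4) = 8 + (9 - 4) = 8 + 5 = 13)
(v + q(1))**2 = (13 + (1/9)*1)**2 = (13 + 1/9)**2 = (118/9)**2 = 13924/81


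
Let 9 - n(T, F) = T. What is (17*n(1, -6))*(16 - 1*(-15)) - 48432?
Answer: -44216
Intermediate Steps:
n(T, F) = 9 - T
(17*n(1, -6))*(16 - 1*(-15)) - 48432 = (17*(9 - 1*1))*(16 - 1*(-15)) - 48432 = (17*(9 - 1))*(16 + 15) - 48432 = (17*8)*31 - 48432 = 136*31 - 48432 = 4216 - 48432 = -44216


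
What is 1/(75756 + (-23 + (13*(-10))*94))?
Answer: 1/63513 ≈ 1.5745e-5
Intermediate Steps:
1/(75756 + (-23 + (13*(-10))*94)) = 1/(75756 + (-23 - 130*94)) = 1/(75756 + (-23 - 12220)) = 1/(75756 - 12243) = 1/63513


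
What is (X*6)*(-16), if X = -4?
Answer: 384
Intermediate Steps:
(X*6)*(-16) = -4*6*(-16) = -24*(-16) = 384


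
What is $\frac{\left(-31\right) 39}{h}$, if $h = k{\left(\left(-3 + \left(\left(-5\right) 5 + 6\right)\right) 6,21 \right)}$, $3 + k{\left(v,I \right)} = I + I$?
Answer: $-31$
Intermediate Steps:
$k{\left(v,I \right)} = -3 + 2 I$ ($k{\left(v,I \right)} = -3 + \left(I + I\right) = -3 + 2 I$)
$h = 39$ ($h = -3 + 2 \cdot 21 = -3 + 42 = 39$)
$\frac{\left(-31\right) 39}{h} = \frac{\left(-31\right) 39}{39} = \frac{1}{39} \left(-1209\right) = -31$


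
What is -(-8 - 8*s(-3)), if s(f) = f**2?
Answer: 80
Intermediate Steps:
-(-8 - 8*s(-3)) = -(-8 - 8*(-3)**2) = -(-8 - 8*9) = -(-8 - 72) = -1*(-80) = 80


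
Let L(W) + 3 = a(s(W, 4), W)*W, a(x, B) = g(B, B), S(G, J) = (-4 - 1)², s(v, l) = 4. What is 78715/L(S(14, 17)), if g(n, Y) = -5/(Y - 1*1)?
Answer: -1889160/197 ≈ -9589.6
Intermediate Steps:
g(n, Y) = -5/(-1 + Y) (g(n, Y) = -5/(Y - 1) = -5/(-1 + Y))
S(G, J) = 25 (S(G, J) = (-5)² = 25)
a(x, B) = -5/(-1 + B)
L(W) = -3 - 5*W/(-1 + W) (L(W) = -3 + (-5/(-1 + W))*W = -3 - 5*W/(-1 + W))
78715/L(S(14, 17)) = 78715/(((3 - 8*25)/(-1 + 25))) = 78715/(((3 - 200)/24)) = 78715/(((1/24)*(-197))) = 78715/(-197/24) = 78715*(-24/197) = -1889160/197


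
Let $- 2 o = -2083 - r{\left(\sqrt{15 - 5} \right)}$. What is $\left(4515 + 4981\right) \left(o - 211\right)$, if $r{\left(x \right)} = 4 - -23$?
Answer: $8014624$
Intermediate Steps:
$r{\left(x \right)} = 27$ ($r{\left(x \right)} = 4 + 23 = 27$)
$o = 1055$ ($o = - \frac{-2083 - 27}{2} = \left(- \frac{1}{2}\right) \left(-2110\right) = 1055$)
$\left(4515 + 4981\right) \left(o - 211\right) = \left(4515 + 4981\right) \left(1055 - 211\right) = 9496 \cdot 844 = 8014624$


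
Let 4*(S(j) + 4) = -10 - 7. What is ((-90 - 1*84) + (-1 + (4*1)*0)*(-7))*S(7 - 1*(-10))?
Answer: 5511/4 ≈ 1377.8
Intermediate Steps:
S(j) = -33/4 (S(j) = -4 + (-10 - 7)/4 = -4 + (¼)*(-17) = -4 - 17/4 = -33/4)
((-90 - 1*84) + (-1 + (4*1)*0)*(-7))*S(7 - 1*(-10)) = ((-90 - 1*84) + (-1 + (4*1)*0)*(-7))*(-33/4) = ((-90 - 84) + (-1 + 4*0)*(-7))*(-33/4) = (-174 + (-1 + 0)*(-7))*(-33/4) = (-174 - 1*(-7))*(-33/4) = (-174 + 7)*(-33/4) = -167*(-33/4) = 5511/4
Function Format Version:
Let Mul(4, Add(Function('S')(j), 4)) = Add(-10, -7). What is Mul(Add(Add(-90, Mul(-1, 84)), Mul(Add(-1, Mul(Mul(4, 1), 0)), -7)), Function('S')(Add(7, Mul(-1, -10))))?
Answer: Rational(5511, 4) ≈ 1377.8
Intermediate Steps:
Function('S')(j) = Rational(-33, 4) (Function('S')(j) = Add(-4, Mul(Rational(1, 4), Add(-10, -7))) = Add(-4, Mul(Rational(1, 4), -17)) = Add(-4, Rational(-17, 4)) = Rational(-33, 4))
Mul(Add(Add(-90, Mul(-1, 84)), Mul(Add(-1, Mul(Mul(4, 1), 0)), -7)), Function('S')(Add(7, Mul(-1, -10)))) = Mul(Add(Add(-90, Mul(-1, 84)), Mul(Add(-1, Mul(Mul(4, 1), 0)), -7)), Rational(-33, 4)) = Mul(Add(Add(-90, -84), Mul(Add(-1, Mul(4, 0)), -7)), Rational(-33, 4)) = Mul(Add(-174, Mul(Add(-1, 0), -7)), Rational(-33, 4)) = Mul(Add(-174, Mul(-1, -7)), Rational(-33, 4)) = Mul(Add(-174, 7), Rational(-33, 4)) = Mul(-167, Rational(-33, 4)) = Rational(5511, 4)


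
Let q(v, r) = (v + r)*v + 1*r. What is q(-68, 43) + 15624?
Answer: 17367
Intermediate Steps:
q(v, r) = r + v*(r + v) (q(v, r) = (r + v)*v + r = v*(r + v) + r = r + v*(r + v))
q(-68, 43) + 15624 = (43 + (-68)**2 + 43*(-68)) + 15624 = (43 + 4624 - 2924) + 15624 = 1743 + 15624 = 17367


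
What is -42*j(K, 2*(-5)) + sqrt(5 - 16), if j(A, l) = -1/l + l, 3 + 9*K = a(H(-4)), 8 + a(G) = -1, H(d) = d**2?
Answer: 2079/5 + I*sqrt(11) ≈ 415.8 + 3.3166*I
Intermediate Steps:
a(G) = -9 (a(G) = -8 - 1 = -9)
K = -4/3 (K = -1/3 + (1/9)*(-9) = -1/3 - 1 = -4/3 ≈ -1.3333)
j(A, l) = l - 1/l
-42*j(K, 2*(-5)) + sqrt(5 - 16) = -42*(2*(-5) - 1/(2*(-5))) + sqrt(5 - 16) = -42*(-10 - 1/(-10)) + sqrt(-11) = -42*(-10 - 1*(-1/10)) + I*sqrt(11) = -42*(-10 + 1/10) + I*sqrt(11) = -42*(-99/10) + I*sqrt(11) = 2079/5 + I*sqrt(11)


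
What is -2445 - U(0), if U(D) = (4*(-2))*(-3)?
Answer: -2469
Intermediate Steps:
U(D) = 24 (U(D) = -8*(-3) = 24)
-2445 - U(0) = -2445 - 1*24 = -2445 - 24 = -2469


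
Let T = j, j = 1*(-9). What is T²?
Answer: 81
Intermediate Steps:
j = -9
T = -9
T² = (-9)² = 81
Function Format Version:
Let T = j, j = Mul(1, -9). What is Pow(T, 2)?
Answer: 81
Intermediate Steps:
j = -9
T = -9
Pow(T, 2) = Pow(-9, 2) = 81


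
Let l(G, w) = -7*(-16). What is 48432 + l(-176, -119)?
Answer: 48544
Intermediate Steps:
l(G, w) = 112
48432 + l(-176, -119) = 48432 + 112 = 48544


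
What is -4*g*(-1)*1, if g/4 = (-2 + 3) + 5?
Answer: 96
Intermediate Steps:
g = 24 (g = 4*((-2 + 3) + 5) = 4*(1 + 5) = 4*6 = 24)
-4*g*(-1)*1 = -96*(-1)*1 = -4*(-24)*1 = 96*1 = 96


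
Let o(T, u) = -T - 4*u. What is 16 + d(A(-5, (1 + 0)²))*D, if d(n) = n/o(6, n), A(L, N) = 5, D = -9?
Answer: 461/26 ≈ 17.731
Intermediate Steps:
d(n) = n/(-6 - 4*n) (d(n) = n/(-1*6 - 4*n) = n/(-6 - 4*n))
16 + d(A(-5, (1 + 0)²))*D = 16 - 1*5/(6 + 4*5)*(-9) = 16 - 1*5/(6 + 20)*(-9) = 16 - 1*5/26*(-9) = 16 - 1*5*1/26*(-9) = 16 - 5/26*(-9) = 16 + 45/26 = 461/26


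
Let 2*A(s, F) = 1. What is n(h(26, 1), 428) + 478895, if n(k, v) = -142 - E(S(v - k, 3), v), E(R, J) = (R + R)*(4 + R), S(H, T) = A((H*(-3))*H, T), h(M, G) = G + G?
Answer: 957497/2 ≈ 4.7875e+5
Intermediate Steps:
h(M, G) = 2*G
A(s, F) = ½ (A(s, F) = (½)*1 = ½)
S(H, T) = ½
E(R, J) = 2*R*(4 + R) (E(R, J) = (2*R)*(4 + R) = 2*R*(4 + R))
n(k, v) = -293/2 (n(k, v) = -142 - 2*(4 + ½)/2 = -142 - 2*9/(2*2) = -142 - 1*9/2 = -142 - 9/2 = -293/2)
n(h(26, 1), 428) + 478895 = -293/2 + 478895 = 957497/2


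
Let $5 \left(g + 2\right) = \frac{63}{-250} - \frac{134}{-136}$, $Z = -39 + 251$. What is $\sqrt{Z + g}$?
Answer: $\frac{\sqrt{151830961}}{850} \approx 14.496$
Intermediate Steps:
$Z = 212$
$g = - \frac{78767}{42500}$ ($g = -2 + \frac{\frac{63}{-250} - \frac{134}{-136}}{5} = -2 + \frac{63 \left(- \frac{1}{250}\right) - - \frac{67}{68}}{5} = -2 + \frac{- \frac{63}{250} + \frac{67}{68}}{5} = -2 + \frac{1}{5} \cdot \frac{6233}{8500} = -2 + \frac{6233}{42500} = - \frac{78767}{42500} \approx -1.8533$)
$\sqrt{Z + g} = \sqrt{212 - \frac{78767}{42500}} = \sqrt{\frac{8931233}{42500}} = \frac{\sqrt{151830961}}{850}$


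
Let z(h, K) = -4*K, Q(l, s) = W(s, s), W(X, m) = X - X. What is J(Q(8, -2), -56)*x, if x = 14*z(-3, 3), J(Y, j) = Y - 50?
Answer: 8400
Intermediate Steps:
W(X, m) = 0
Q(l, s) = 0
J(Y, j) = -50 + Y
x = -168 (x = 14*(-4*3) = 14*(-12) = -168)
J(Q(8, -2), -56)*x = (-50 + 0)*(-168) = -50*(-168) = 8400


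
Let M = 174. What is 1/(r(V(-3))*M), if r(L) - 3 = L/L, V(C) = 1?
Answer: 1/696 ≈ 0.0014368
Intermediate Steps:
r(L) = 4 (r(L) = 3 + L/L = 3 + 1 = 4)
1/(r(V(-3))*M) = 1/(4*174) = 1/696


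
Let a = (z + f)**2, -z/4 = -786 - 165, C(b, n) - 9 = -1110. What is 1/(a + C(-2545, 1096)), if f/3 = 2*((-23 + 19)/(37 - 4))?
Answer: 121/1750117675 ≈ 6.9138e-8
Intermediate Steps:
C(b, n) = -1101 (C(b, n) = 9 - 1110 = -1101)
z = 3804 (z = -4*(-786 - 165) = -4*(-951) = 3804)
f = -8/11 (f = 3*(2*((-23 + 19)/(37 - 4))) = 3*(2*(-4/33)) = 3*(-8/33) = -8/11 ≈ -0.72727)
a = 1750250896/121 (a = (3804 - 8/11)**2 = (41836/11)**2 = 1750250896/121 ≈ 1.4465e+7)
1/(a + C(-2545, 1096)) = 1/(1750250896/121 - 1101) = 1/(1750117675/121) = 121/1750117675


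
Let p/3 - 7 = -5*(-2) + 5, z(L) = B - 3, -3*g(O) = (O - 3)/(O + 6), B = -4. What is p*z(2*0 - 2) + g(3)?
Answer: -462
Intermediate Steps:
g(O) = -(-3 + O)/(3*(6 + O)) (g(O) = -(O - 3)/(3*(O + 6)) = -(-3 + O)/(3*(6 + O)))
z(L) = -7 (z(L) = -4 - 3 = -7)
p = 66 (p = 21 + 3*(-5*(-2) + 5) = 21 + 3*(10 + 5) = 21 + 3*15 = 21 + 45 = 66)
p*z(2*0 - 2) + g(3) = 66*(-7) + (3 - 1*3)/(3*(6 + 3)) = -462 + (1/3)*(3 - 3)/9 = -462 + (1/3)*(1/9)*0 = -462 + 0 = -462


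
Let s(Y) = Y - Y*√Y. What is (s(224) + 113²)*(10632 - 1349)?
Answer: 120614019 - 8317568*√14 ≈ 8.9492e+7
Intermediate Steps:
s(Y) = Y - Y^(3/2)
(s(224) + 113²)*(10632 - 1349) = ((224 - 224^(3/2)) + 113²)*(10632 - 1349) = ((224 - 896*√14) + 12769)*9283 = (12993 - 896*√14)*9283 = 120614019 - 8317568*√14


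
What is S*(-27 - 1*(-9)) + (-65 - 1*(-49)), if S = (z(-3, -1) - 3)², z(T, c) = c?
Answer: -304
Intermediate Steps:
S = 16 (S = (-1 - 3)² = (-4)² = 16)
S*(-27 - 1*(-9)) + (-65 - 1*(-49)) = 16*(-27 - 1*(-9)) + (-65 - 1*(-49)) = 16*(-27 + 9) + (-65 + 49) = 16*(-18) - 16 = -288 - 16 = -304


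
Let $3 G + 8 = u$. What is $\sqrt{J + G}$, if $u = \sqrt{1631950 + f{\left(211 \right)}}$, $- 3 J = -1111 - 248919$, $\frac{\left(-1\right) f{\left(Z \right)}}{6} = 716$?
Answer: $\frac{\sqrt{750066 + 3 \sqrt{1627654}}}{3} \approx 289.42$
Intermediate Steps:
$f{\left(Z \right)} = -4296$ ($f{\left(Z \right)} = \left(-6\right) 716 = -4296$)
$J = \frac{250030}{3}$ ($J = - \frac{-1111 - 248919}{3} = \left(- \frac{1}{3}\right) \left(-250030\right) = \frac{250030}{3} \approx 83343.0$)
$u = \sqrt{1627654}$ ($u = \sqrt{1631950 - 4296} = \sqrt{1627654} \approx 1275.8$)
$G = - \frac{8}{3} + \frac{\sqrt{1627654}}{3} \approx 422.6$
$\sqrt{J + G} = \sqrt{\frac{250030}{3} - \left(\frac{8}{3} - \frac{\sqrt{1627654}}{3}\right)} = \sqrt{\frac{250022}{3} + \frac{\sqrt{1627654}}{3}}$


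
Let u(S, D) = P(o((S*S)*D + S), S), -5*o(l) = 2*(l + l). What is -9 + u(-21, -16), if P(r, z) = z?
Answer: -30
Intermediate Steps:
o(l) = -4*l/5 (o(l) = -2*(l + l)/5 = -2*2*l/5 = -4*l/5)
u(S, D) = S
-9 + u(-21, -16) = -9 - 21 = -30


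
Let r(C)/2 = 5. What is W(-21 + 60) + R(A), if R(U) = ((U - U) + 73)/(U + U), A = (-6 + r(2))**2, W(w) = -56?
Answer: -1719/32 ≈ -53.719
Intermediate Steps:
r(C) = 10 (r(C) = 2*5 = 10)
A = 16 (A = (-6 + 10)**2 = 4**2 = 16)
R(U) = 73/(2*U) (R(U) = (0 + 73)/((2*U)) = 73*(1/(2*U)) = 73/(2*U))
W(-21 + 60) + R(A) = -56 + (73/2)/16 = -56 + (73/2)*(1/16) = -56 + 73/32 = -1719/32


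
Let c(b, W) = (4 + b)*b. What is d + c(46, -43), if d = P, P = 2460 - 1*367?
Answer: 4393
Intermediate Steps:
P = 2093 (P = 2460 - 367 = 2093)
c(b, W) = b*(4 + b)
d = 2093
d + c(46, -43) = 2093 + 46*(4 + 46) = 2093 + 46*50 = 2093 + 2300 = 4393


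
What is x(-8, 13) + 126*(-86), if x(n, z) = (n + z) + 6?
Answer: -10825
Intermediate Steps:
x(n, z) = 6 + n + z
x(-8, 13) + 126*(-86) = (6 - 8 + 13) + 126*(-86) = 11 - 10836 = -10825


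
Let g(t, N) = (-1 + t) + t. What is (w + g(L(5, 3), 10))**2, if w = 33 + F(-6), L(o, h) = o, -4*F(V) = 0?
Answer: 1764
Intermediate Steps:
F(V) = 0 (F(V) = -1/4*0 = 0)
g(t, N) = -1 + 2*t
w = 33 (w = 33 + 0 = 33)
(w + g(L(5, 3), 10))**2 = (33 + (-1 + 2*5))**2 = (33 + (-1 + 10))**2 = (33 + 9)**2 = 42**2 = 1764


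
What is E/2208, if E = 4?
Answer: 1/552 ≈ 0.0018116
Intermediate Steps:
E/2208 = 4/2208 = 4*(1/2208) = 1/552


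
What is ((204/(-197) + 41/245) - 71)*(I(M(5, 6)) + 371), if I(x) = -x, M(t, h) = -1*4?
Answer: -260153850/9653 ≈ -26951.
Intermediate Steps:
M(t, h) = -4
((204/(-197) + 41/245) - 71)*(I(M(5, 6)) + 371) = ((204/(-197) + 41/245) - 71)*(-1*(-4) + 371) = ((204*(-1/197) + 41*(1/245)) - 71)*(4 + 371) = ((-204/197 + 41/245) - 71)*375 = (-41903/48265 - 71)*375 = -3468718/48265*375 = -260153850/9653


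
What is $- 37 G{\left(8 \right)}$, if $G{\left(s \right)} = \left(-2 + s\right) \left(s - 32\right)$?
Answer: $5328$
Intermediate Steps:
$G{\left(s \right)} = \left(-32 + s\right) \left(-2 + s\right)$ ($G{\left(s \right)} = \left(-2 + s\right) \left(-32 + s\right) = \left(-32 + s\right) \left(-2 + s\right)$)
$- 37 G{\left(8 \right)} = - 37 \left(64 + 8^{2} - 272\right) = - 37 \left(64 + 64 - 272\right) = \left(-37\right) \left(-144\right) = 5328$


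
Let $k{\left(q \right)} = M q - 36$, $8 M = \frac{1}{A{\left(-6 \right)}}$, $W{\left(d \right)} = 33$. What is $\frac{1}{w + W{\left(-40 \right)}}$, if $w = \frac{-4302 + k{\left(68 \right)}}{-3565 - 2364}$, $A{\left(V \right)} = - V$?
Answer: $\frac{71148}{2399923} \approx 0.029646$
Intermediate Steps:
$M = \frac{1}{48}$ ($M = \frac{1}{8 \left(\left(-1\right) \left(-6\right)\right)} = \frac{1}{8 \cdot 6} = \frac{1}{8} \cdot \frac{1}{6} = \frac{1}{48} \approx 0.020833$)
$k{\left(q \right)} = -36 + \frac{q}{48}$ ($k{\left(q \right)} = \frac{q}{48} - 36 = -36 + \frac{q}{48}$)
$w = \frac{52039}{71148}$ ($w = \frac{-4302 + \left(-36 + \frac{1}{48} \cdot 68\right)}{-3565 - 2364} = \frac{-4302 + \left(-36 + \frac{17}{12}\right)}{-5929} = \left(-4302 - \frac{415}{12}\right) \left(- \frac{1}{5929}\right) = \left(- \frac{52039}{12}\right) \left(- \frac{1}{5929}\right) = \frac{52039}{71148} \approx 0.73142$)
$\frac{1}{w + W{\left(-40 \right)}} = \frac{1}{\frac{52039}{71148} + 33} = \frac{1}{\frac{2399923}{71148}} = \frac{71148}{2399923}$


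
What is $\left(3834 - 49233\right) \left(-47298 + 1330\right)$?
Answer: $2086901232$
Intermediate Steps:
$\left(3834 - 49233\right) \left(-47298 + 1330\right) = \left(-45399\right) \left(-45968\right) = 2086901232$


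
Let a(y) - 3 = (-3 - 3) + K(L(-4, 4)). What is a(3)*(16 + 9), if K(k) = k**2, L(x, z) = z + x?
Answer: -75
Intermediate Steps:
L(x, z) = x + z
a(y) = -3 (a(y) = 3 + ((-3 - 3) + (-4 + 4)**2) = 3 + (-6 + 0**2) = 3 + (-6 + 0) = 3 - 6 = -3)
a(3)*(16 + 9) = -3*(16 + 9) = -3*25 = -75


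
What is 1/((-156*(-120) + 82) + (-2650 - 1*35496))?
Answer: -1/19344 ≈ -5.1696e-5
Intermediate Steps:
1/((-156*(-120) + 82) + (-2650 - 1*35496)) = 1/((18720 + 82) + (-2650 - 35496)) = 1/(18802 - 38146) = 1/(-19344) = -1/19344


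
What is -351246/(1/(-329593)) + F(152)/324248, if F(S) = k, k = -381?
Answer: 37537614731745363/324248 ≈ 1.1577e+11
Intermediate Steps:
F(S) = -381
-351246/(1/(-329593)) + F(152)/324248 = -351246/(1/(-329593)) - 381/324248 = -351246/(-1/329593) - 381*1/324248 = -351246*(-329593) - 381/324248 = 115768222878 - 381/324248 = 37537614731745363/324248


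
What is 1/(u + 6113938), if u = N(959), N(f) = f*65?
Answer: 1/6176273 ≈ 1.6191e-7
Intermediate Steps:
N(f) = 65*f
u = 62335 (u = 65*959 = 62335)
1/(u + 6113938) = 1/(62335 + 6113938) = 1/6176273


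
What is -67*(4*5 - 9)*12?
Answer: -8844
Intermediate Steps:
-67*(4*5 - 9)*12 = -67*(20 - 9)*12 = -737*12 = -67*132 = -8844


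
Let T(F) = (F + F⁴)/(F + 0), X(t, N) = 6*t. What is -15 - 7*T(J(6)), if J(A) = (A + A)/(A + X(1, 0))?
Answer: -29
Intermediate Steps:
J(A) = 2*A/(6 + A) (J(A) = (A + A)/(A + 6*1) = (2*A)/(A + 6) = (2*A)/(6 + A) = 2*A/(6 + A))
T(F) = (F + F⁴)/F
-15 - 7*T(J(6)) = -15 - 7*(1 + (2*6/(6 + 6))³) = -15 - 7*(1 + (2*6/12)³) = -15 - 7*(1 + (2*6*(1/12))³) = -15 - 7*(1 + 1³) = -15 - 7*(1 + 1) = -15 - 7*2 = -15 - 14 = -29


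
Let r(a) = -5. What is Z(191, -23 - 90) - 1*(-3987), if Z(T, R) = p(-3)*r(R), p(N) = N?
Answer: 4002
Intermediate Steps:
Z(T, R) = 15 (Z(T, R) = -3*(-5) = 15)
Z(191, -23 - 90) - 1*(-3987) = 15 - 1*(-3987) = 15 + 3987 = 4002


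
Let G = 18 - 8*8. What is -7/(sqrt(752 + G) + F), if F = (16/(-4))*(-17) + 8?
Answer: -266/2535 + 7*sqrt(706)/5070 ≈ -0.068246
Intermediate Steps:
G = -46 (G = 18 - 64 = -46)
F = 76 (F = (16*(-1/4))*(-17) + 8 = -4*(-17) + 8 = 68 + 8 = 76)
-7/(sqrt(752 + G) + F) = -7/(sqrt(752 - 46) + 76) = -7/(sqrt(706) + 76) = -7/(76 + sqrt(706))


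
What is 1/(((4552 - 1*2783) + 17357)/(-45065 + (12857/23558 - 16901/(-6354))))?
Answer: -1686297195611/715730934258 ≈ -2.3560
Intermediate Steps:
1/(((4552 - 1*2783) + 17357)/(-45065 + (12857/23558 - 16901/(-6354)))) = 1/(((4552 - 2783) + 17357)/(-45065 + (12857*(1/23558) - 16901*(-1/6354)))) = 1/((1769 + 17357)/(-45065 + (12857/23558 + 16901/6354))) = 1/(19126/(-45065 + 119961784/37421883)) = 1/(19126/(-1686297195611/37421883)) = 1/(19126*(-37421883/1686297195611)) = 1/(-715730934258/1686297195611) = -1686297195611/715730934258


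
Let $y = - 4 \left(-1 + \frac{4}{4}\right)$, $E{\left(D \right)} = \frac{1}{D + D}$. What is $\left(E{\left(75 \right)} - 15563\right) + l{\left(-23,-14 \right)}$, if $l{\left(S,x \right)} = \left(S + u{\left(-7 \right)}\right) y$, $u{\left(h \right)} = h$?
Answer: $- \frac{2334449}{150} \approx -15563.0$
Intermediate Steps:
$E{\left(D \right)} = \frac{1}{2 D}$
$y = 0$ ($y = - 4 \left(-1 + 4 \cdot \frac{1}{4}\right) = - 4 \left(-1 + 1\right) = \left(-4\right) 0 = 0$)
$l{\left(S,x \right)} = 0$ ($l{\left(S,x \right)} = \left(S - 7\right) 0 = \left(-7 + S\right) 0 = 0$)
$\left(E{\left(75 \right)} - 15563\right) + l{\left(-23,-14 \right)} = \left(\frac{1}{2 \cdot 75} - 15563\right) + 0 = \left(\frac{1}{2} \cdot \frac{1}{75} - 15563\right) + 0 = \left(\frac{1}{150} - 15563\right) + 0 = - \frac{2334449}{150} + 0 = - \frac{2334449}{150}$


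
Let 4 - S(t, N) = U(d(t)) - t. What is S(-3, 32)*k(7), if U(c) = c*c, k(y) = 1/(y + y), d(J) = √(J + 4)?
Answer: 0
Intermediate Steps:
d(J) = √(4 + J)
k(y) = 1/(2*y)
U(c) = c²
S(t, N) = 0 (S(t, N) = 4 - ((√(4 + t))² - t) = 4 - ((4 + t) - t) = 4 - 1*4 = 4 - 4 = 0)
S(-3, 32)*k(7) = 0*((½)/7) = 0*((½)*(⅐)) = 0*(1/14) = 0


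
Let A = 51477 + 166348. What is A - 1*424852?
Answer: -207027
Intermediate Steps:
A = 217825
A - 1*424852 = 217825 - 1*424852 = 217825 - 424852 = -207027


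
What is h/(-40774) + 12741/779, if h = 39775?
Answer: 694903/45182 ≈ 15.380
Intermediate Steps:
h/(-40774) + 12741/779 = 39775/(-40774) + 12741/779 = 39775*(-1/40774) + 12741*(1/779) = -1075/1102 + 12741/779 = 694903/45182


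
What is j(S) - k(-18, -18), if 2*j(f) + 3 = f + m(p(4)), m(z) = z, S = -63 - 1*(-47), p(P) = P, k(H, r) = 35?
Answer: -85/2 ≈ -42.500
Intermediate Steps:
S = -16 (S = -63 + 47 = -16)
j(f) = ½ + f/2 (j(f) = -3/2 + (f + 4)/2 = -3/2 + (4 + f)/2 = -3/2 + (2 + f/2) = ½ + f/2)
j(S) - k(-18, -18) = (½ + (½)*(-16)) - 1*35 = (½ - 8) - 35 = -15/2 - 35 = -85/2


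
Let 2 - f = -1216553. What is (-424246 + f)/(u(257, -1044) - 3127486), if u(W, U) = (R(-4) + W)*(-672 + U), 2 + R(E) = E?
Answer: -792309/3558202 ≈ -0.22267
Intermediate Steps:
f = 1216555 (f = 2 - 1*(-1216553) = 2 + 1216553 = 1216555)
R(E) = -2 + E
u(W, U) = (-672 + U)*(-6 + W) (u(W, U) = ((-2 - 4) + W)*(-672 + U) = (-6 + W)*(-672 + U) = (-672 + U)*(-6 + W))
(-424246 + f)/(u(257, -1044) - 3127486) = (-424246 + 1216555)/((4032 - 672*257 - 6*(-1044) - 1044*257) - 3127486) = 792309/((4032 - 172704 + 6264 - 268308) - 3127486) = 792309/(-430716 - 3127486) = 792309/(-3558202) = 792309*(-1/3558202) = -792309/3558202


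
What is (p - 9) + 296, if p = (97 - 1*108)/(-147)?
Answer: 42200/147 ≈ 287.07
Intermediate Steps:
p = 11/147 (p = (97 - 108)*(-1/147) = -11*(-1/147) = 11/147 ≈ 0.074830)
(p - 9) + 296 = (11/147 - 9) + 296 = -1312/147 + 296 = 42200/147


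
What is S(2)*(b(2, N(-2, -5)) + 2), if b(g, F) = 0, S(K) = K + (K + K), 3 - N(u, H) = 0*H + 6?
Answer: 12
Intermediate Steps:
N(u, H) = -3 (N(u, H) = 3 - (0*H + 6) = 3 - (0 + 6) = 3 - 1*6 = 3 - 6 = -3)
S(K) = 3*K (S(K) = K + 2*K = 3*K)
S(2)*(b(2, N(-2, -5)) + 2) = (3*2)*(0 + 2) = 6*2 = 12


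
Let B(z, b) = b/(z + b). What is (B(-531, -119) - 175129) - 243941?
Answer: -272395381/650 ≈ -4.1907e+5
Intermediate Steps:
B(z, b) = b/(b + z)
(B(-531, -119) - 175129) - 243941 = (-119/(-119 - 531) - 175129) - 243941 = (-119/(-650) - 175129) - 243941 = (-119*(-1/650) - 175129) - 243941 = (119/650 - 175129) - 243941 = -113833731/650 - 243941 = -272395381/650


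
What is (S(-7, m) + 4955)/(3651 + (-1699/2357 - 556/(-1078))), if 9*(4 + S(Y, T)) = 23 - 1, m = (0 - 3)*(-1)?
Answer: 56636727763/41742484722 ≈ 1.3568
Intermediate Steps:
m = 3 (m = -3*(-1) = 3)
S(Y, T) = -14/9 (S(Y, T) = -4 + (23 - 1)/9 = -4 + (⅑)*22 = -4 + 22/9 = -14/9)
(S(-7, m) + 4955)/(3651 + (-1699/2357 - 556/(-1078))) = (-14/9 + 4955)/(3651 + (-1699/2357 - 556/(-1078))) = 44581/(9*(3651 + (-1699*1/2357 - 556*(-1/1078)))) = 44581/(9*(3651 + (-1699/2357 + 278/539))) = 44581/(9*(3651 - 260515/1270423)) = 44581/(9*(4638053858/1270423)) = (44581/9)*(1270423/4638053858) = 56636727763/41742484722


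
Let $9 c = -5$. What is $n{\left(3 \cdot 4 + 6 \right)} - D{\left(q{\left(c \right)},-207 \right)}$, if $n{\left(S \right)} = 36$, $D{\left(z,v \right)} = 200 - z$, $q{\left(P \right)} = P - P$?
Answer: $-164$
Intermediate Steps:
$c = - \frac{5}{9}$ ($c = \frac{1}{9} \left(-5\right) = - \frac{5}{9} \approx -0.55556$)
$q{\left(P \right)} = 0$
$n{\left(3 \cdot 4 + 6 \right)} - D{\left(q{\left(c \right)},-207 \right)} = 36 - \left(200 - 0\right) = 36 - \left(200 + 0\right) = 36 - 200 = -164$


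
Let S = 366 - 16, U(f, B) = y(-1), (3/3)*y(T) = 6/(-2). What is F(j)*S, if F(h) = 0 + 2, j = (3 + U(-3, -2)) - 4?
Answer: 700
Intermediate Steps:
y(T) = -3 (y(T) = 6/(-2) = 6*(-½) = -3)
U(f, B) = -3
S = 350
j = -4 (j = (3 - 3) - 4 = 0 - 4 = -4)
F(h) = 2
F(j)*S = 2*350 = 700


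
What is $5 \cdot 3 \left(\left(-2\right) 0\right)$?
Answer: $0$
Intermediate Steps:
$5 \cdot 3 \left(\left(-2\right) 0\right) = 15 \cdot 0 = 0$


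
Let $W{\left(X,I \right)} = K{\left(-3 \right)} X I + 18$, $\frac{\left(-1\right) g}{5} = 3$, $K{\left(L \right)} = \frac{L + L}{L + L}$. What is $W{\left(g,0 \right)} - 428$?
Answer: $-410$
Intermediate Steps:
$K{\left(L \right)} = 1$ ($K{\left(L \right)} = \frac{2 L}{2 L} = 2 L \frac{1}{2 L} = 1$)
$g = -15$ ($g = \left(-5\right) 3 = -15$)
$W{\left(X,I \right)} = 18 + I X$ ($W{\left(X,I \right)} = 1 X I + 18 = X I + 18 = I X + 18 = 18 + I X$)
$W{\left(g,0 \right)} - 428 = \left(18 + 0 \left(-15\right)\right) - 428 = \left(18 + 0\right) - 428 = 18 - 428 = -410$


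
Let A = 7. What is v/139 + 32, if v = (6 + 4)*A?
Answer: 4518/139 ≈ 32.504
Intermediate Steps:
v = 70 (v = (6 + 4)*7 = 10*7 = 70)
v/139 + 32 = 70/139 + 32 = 4518/139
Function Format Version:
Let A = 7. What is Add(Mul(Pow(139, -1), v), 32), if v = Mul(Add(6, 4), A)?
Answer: Rational(4518, 139) ≈ 32.504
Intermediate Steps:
v = 70 (v = Mul(Add(6, 4), 7) = Mul(10, 7) = 70)
Add(Mul(Pow(139, -1), v), 32) = Add(Mul(Pow(139, -1), 70), 32) = Add(Mul(Rational(1, 139), 70), 32) = Add(Rational(70, 139), 32) = Rational(4518, 139)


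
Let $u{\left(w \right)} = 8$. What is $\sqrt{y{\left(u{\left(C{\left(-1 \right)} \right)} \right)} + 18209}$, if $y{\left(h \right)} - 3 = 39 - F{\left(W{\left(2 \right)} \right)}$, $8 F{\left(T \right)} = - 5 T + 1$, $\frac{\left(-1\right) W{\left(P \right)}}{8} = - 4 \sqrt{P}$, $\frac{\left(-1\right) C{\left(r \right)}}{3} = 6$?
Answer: $\frac{\sqrt{292014 + 320 \sqrt{2}}}{4} \approx 135.2$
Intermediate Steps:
$C{\left(r \right)} = -18$ ($C{\left(r \right)} = \left(-3\right) 6 = -18$)
$W{\left(P \right)} = 32 \sqrt{P}$ ($W{\left(P \right)} = - 8 \left(- 4 \sqrt{P}\right) = 32 \sqrt{P}$)
$F{\left(T \right)} = \frac{1}{8} - \frac{5 T}{8}$ ($F{\left(T \right)} = \frac{- 5 T + 1}{8} = \frac{1 - 5 T}{8} = \frac{1}{8} - \frac{5 T}{8}$)
$y{\left(h \right)} = \frac{335}{8} + 20 \sqrt{2}$ ($y{\left(h \right)} = 3 + \left(39 - \left(\frac{1}{8} - \frac{5 \cdot 32 \sqrt{2}}{8}\right)\right) = 3 + \left(39 - \left(\frac{1}{8} - 20 \sqrt{2}\right)\right) = 3 + \left(\frac{311}{8} + 20 \sqrt{2}\right) = \frac{335}{8} + 20 \sqrt{2}$)
$\sqrt{y{\left(u{\left(C{\left(-1 \right)} \right)} \right)} + 18209} = \sqrt{\left(\frac{335}{8} + 20 \sqrt{2}\right) + 18209} = \sqrt{\frac{146007}{8} + 20 \sqrt{2}}$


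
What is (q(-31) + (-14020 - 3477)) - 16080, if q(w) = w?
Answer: -33608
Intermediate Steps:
(q(-31) + (-14020 - 3477)) - 16080 = (-31 + (-14020 - 3477)) - 16080 = (-31 - 17497) - 16080 = -17528 - 16080 = -33608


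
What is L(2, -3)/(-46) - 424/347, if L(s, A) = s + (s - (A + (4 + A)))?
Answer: -10793/7981 ≈ -1.3523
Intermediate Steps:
L(s, A) = -4 - 2*A + 2*s (L(s, A) = s + (s - (4 + 2*A)) = s + (s + (-4 - 2*A)) = s + (-4 + s - 2*A) = -4 - 2*A + 2*s)
L(2, -3)/(-46) - 424/347 = (-4 - 2*(-3) + 2*2)/(-46) - 424/347 = (-4 + 6 + 4)*(-1/46) - 424*1/347 = 6*(-1/46) - 424/347 = -3/23 - 424/347 = -10793/7981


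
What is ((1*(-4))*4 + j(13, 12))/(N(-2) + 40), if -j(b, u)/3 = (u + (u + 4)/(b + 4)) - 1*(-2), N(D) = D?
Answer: -517/323 ≈ -1.6006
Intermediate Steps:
j(b, u) = -6 - 3*u - 3*(4 + u)/(4 + b) (j(b, u) = -3*((u + (u + 4)/(b + 4)) - 1*(-2)) = -3*((u + (4 + u)/(4 + b)) + 2) = -3*(2 + u + (4 + u)/(4 + b)) = -6 - 3*u - 3*(4 + u)/(4 + b))
((1*(-4))*4 + j(13, 12))/(N(-2) + 40) = ((1*(-4))*4 + 3*(-12 - 5*12 - 2*13 - 1*13*12)/(4 + 13))/(-2 + 40) = (-4*4 + 3*(-12 - 60 - 26 - 156)/17)/38 = (-16 + 3*(1/17)*(-254))*(1/38) = (-16 - 762/17)*(1/38) = -1034/17*1/38 = -517/323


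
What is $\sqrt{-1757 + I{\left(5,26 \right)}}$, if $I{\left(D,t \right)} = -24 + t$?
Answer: $3 i \sqrt{195} \approx 41.893 i$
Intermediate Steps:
$\sqrt{-1757 + I{\left(5,26 \right)}} = \sqrt{-1757 + \left(-24 + 26\right)} = \sqrt{-1757 + 2} = \sqrt{-1755} = 3 i \sqrt{195}$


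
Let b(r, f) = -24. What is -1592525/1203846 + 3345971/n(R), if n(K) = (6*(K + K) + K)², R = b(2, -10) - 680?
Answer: -64680216646567/50416531156992 ≈ -1.2829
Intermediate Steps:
R = -704 (R = -24 - 680 = -704)
n(K) = 169*K² (n(K) = (6*(2*K) + K)² = (12*K + K)² = (13*K)² = 169*K²)
-1592525/1203846 + 3345971/n(R) = -1592525/1203846 + 3345971/((169*(-704)²)) = -1592525*1/1203846 + 3345971/((169*495616)) = -1592525/1203846 + 3345971/83759104 = -64680216646567/50416531156992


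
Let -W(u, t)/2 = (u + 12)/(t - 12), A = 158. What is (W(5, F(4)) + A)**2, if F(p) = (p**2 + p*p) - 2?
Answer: 1974025/81 ≈ 24371.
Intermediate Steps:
F(p) = -2 + 2*p**2 (F(p) = (p**2 + p**2) - 2 = 2*p**2 - 2 = -2 + 2*p**2)
W(u, t) = -2*(12 + u)/(-12 + t) (W(u, t) = -2*(u + 12)/(t - 12) = -2*(12 + u)/(-12 + t))
(W(5, F(4)) + A)**2 = (2*(-12 - 1*5)/(-12 + (-2 + 2*4**2)) + 158)**2 = (2*(-12 - 5)/(-12 + (-2 + 2*16)) + 158)**2 = (2*(-17)/(-12 + (-2 + 32)) + 158)**2 = (2*(-17)/(-12 + 30) + 158)**2 = (2*(-17)/18 + 158)**2 = (2*(1/18)*(-17) + 158)**2 = (-17/9 + 158)**2 = (1405/9)**2 = 1974025/81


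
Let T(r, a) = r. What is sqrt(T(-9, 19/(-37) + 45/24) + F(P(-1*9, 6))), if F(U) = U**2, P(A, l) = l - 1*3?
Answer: 0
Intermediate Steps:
P(A, l) = -3 + l (P(A, l) = l - 3 = -3 + l)
sqrt(T(-9, 19/(-37) + 45/24) + F(P(-1*9, 6))) = sqrt(-9 + (-3 + 6)**2) = sqrt(-9 + 3**2) = sqrt(-9 + 9) = sqrt(0) = 0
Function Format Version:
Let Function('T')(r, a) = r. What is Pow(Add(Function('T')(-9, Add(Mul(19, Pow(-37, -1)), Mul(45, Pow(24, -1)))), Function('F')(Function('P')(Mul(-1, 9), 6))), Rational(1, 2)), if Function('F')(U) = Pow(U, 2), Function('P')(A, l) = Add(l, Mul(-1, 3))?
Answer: 0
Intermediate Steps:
Function('P')(A, l) = Add(-3, l) (Function('P')(A, l) = Add(l, -3) = Add(-3, l))
Pow(Add(Function('T')(-9, Add(Mul(19, Pow(-37, -1)), Mul(45, Pow(24, -1)))), Function('F')(Function('P')(Mul(-1, 9), 6))), Rational(1, 2)) = Pow(Add(-9, Pow(Add(-3, 6), 2)), Rational(1, 2)) = Pow(Add(-9, Pow(3, 2)), Rational(1, 2)) = Pow(Add(-9, 9), Rational(1, 2)) = Pow(0, Rational(1, 2)) = 0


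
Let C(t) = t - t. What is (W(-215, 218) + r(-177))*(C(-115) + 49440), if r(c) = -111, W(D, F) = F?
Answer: 5290080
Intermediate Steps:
C(t) = 0
(W(-215, 218) + r(-177))*(C(-115) + 49440) = (218 - 111)*(0 + 49440) = 107*49440 = 5290080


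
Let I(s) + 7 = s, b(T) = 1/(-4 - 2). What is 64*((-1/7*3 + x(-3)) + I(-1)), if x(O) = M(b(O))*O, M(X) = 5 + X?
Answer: -10272/7 ≈ -1467.4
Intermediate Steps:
b(T) = -1/6 (b(T) = 1/(-6) = -1/6)
x(O) = 29*O/6 (x(O) = (5 - 1/6)*O = 29*O/6)
I(s) = -7 + s
64*((-1/7*3 + x(-3)) + I(-1)) = 64*((-1/7*3 + (29/6)*(-3)) + (-7 - 1)) = 64*((-1*1/7*3 - 29/2) - 8) = 64*((-1/7*3 - 29/2) - 8) = 64*((-3/7 - 29/2) - 8) = 64*(-209/14 - 8) = 64*(-321/14) = -10272/7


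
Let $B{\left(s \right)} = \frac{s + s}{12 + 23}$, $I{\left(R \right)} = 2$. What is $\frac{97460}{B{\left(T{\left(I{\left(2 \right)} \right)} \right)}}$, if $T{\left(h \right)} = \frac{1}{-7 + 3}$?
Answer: $-6822200$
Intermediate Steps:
$T{\left(h \right)} = - \frac{1}{4}$ ($T{\left(h \right)} = \frac{1}{-4} = - \frac{1}{4}$)
$B{\left(s \right)} = \frac{2 s}{35}$
$\frac{97460}{B{\left(T{\left(I{\left(2 \right)} \right)} \right)}} = \frac{97460}{\frac{2}{35} \left(- \frac{1}{4}\right)} = \frac{97460}{- \frac{1}{70}} = 97460 \left(-70\right) = -6822200$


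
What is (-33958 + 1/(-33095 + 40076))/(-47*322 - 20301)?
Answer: 237060797/247371735 ≈ 0.95832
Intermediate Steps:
(-33958 + 1/(-33095 + 40076))/(-47*322 - 20301) = (-33958 + 1/6981)/(-15134 - 20301) = (-33958 + 1/6981)/(-35435) = -237060797/6981*(-1/35435) = 237060797/247371735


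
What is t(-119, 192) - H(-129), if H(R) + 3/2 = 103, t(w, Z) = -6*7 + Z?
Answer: 97/2 ≈ 48.500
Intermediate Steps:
t(w, Z) = -42 + Z
H(R) = 203/2 (H(R) = -3/2 + 103 = 203/2)
t(-119, 192) - H(-129) = (-42 + 192) - 1*203/2 = 150 - 203/2 = 97/2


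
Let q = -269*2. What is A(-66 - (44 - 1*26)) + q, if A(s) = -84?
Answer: -622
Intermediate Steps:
q = -538
A(-66 - (44 - 1*26)) + q = -84 - 538 = -622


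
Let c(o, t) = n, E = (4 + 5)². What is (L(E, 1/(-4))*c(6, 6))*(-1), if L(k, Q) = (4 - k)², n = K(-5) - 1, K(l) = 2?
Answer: -5929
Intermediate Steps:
E = 81 (E = 9² = 81)
n = 1 (n = 2 - 1 = 1)
c(o, t) = 1
(L(E, 1/(-4))*c(6, 6))*(-1) = ((-4 + 81)²*1)*(-1) = (77²*1)*(-1) = (5929*1)*(-1) = 5929*(-1) = -5929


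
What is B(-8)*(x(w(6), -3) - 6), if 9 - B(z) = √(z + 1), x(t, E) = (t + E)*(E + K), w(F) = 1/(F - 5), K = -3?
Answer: 54 - 6*I*√7 ≈ 54.0 - 15.875*I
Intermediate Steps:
w(F) = 1/(-5 + F)
x(t, E) = (-3 + E)*(E + t) (x(t, E) = (t + E)*(E - 3) = (E + t)*(-3 + E) = (-3 + E)*(E + t))
B(z) = 9 - √(1 + z) (B(z) = 9 - √(z + 1) = 9 - √(1 + z))
B(-8)*(x(w(6), -3) - 6) = (9 - √(1 - 8))*(((-3)² - 3*(-3) - 3/(-5 + 6) - 3/(-5 + 6)) - 6) = (9 - √(-7))*((9 + 9 - 3/1 - 3/1) - 6) = (9 - I*√7)*((9 + 9 - 3*1 - 3*1) - 6) = (9 - I*√7)*((9 + 9 - 3 - 3) - 6) = (9 - I*√7)*(12 - 6) = (9 - I*√7)*6 = 54 - 6*I*√7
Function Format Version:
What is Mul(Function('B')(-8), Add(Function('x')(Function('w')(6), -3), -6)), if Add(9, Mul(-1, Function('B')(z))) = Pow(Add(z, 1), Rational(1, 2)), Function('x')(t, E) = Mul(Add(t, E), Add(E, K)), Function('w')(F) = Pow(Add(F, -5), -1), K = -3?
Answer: Add(54, Mul(-6, I, Pow(7, Rational(1, 2)))) ≈ Add(54.000, Mul(-15.875, I))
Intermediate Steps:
Function('w')(F) = Pow(Add(-5, F), -1)
Function('x')(t, E) = Mul(Add(-3, E), Add(E, t)) (Function('x')(t, E) = Mul(Add(t, E), Add(E, -3)) = Mul(Add(E, t), Add(-3, E)) = Mul(Add(-3, E), Add(E, t)))
Function('B')(z) = Add(9, Mul(-1, Pow(Add(1, z), Rational(1, 2)))) (Function('B')(z) = Add(9, Mul(-1, Pow(Add(z, 1), Rational(1, 2)))) = Add(9, Mul(-1, Pow(Add(1, z), Rational(1, 2)))))
Mul(Function('B')(-8), Add(Function('x')(Function('w')(6), -3), -6)) = Mul(Add(9, Mul(-1, Pow(Add(1, -8), Rational(1, 2)))), Add(Add(Pow(-3, 2), Mul(-3, -3), Mul(-3, Pow(Add(-5, 6), -1)), Mul(-3, Pow(Add(-5, 6), -1))), -6)) = Mul(Add(9, Mul(-1, Pow(-7, Rational(1, 2)))), Add(Add(9, 9, Mul(-3, Pow(1, -1)), Mul(-3, Pow(1, -1))), -6)) = Mul(Add(9, Mul(-1, Mul(I, Pow(7, Rational(1, 2))))), Add(Add(9, 9, Mul(-3, 1), Mul(-3, 1)), -6)) = Mul(Add(9, Mul(-1, I, Pow(7, Rational(1, 2)))), Add(Add(9, 9, -3, -3), -6)) = Mul(Add(9, Mul(-1, I, Pow(7, Rational(1, 2)))), Add(12, -6)) = Mul(Add(9, Mul(-1, I, Pow(7, Rational(1, 2)))), 6) = Add(54, Mul(-6, I, Pow(7, Rational(1, 2))))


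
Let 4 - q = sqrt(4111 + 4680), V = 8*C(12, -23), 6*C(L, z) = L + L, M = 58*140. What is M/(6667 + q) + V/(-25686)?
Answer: 23165813572/19047645945 + 812*sqrt(8791)/4449345 ≈ 1.2333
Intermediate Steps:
M = 8120
C(L, z) = L/3 (C(L, z) = (L + L)/6 = (2*L)/6 = L/3)
V = 32 (V = 8*((1/3)*12) = 8*4 = 32)
q = 4 - sqrt(8791) (q = 4 - sqrt(4111 + 4680) = 4 - sqrt(8791) ≈ -89.760)
M/(6667 + q) + V/(-25686) = 8120/(6667 + (4 - sqrt(8791))) + 32/(-25686) = 8120/(6671 - sqrt(8791)) + 32*(-1/25686) = 8120/(6671 - sqrt(8791)) - 16/12843 = -16/12843 + 8120/(6671 - sqrt(8791))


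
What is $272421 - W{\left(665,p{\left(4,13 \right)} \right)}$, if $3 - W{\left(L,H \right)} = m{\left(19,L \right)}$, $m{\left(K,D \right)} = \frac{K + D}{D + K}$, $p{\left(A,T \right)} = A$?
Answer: $272419$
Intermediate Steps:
$m{\left(K,D \right)} = 1$ ($m{\left(K,D \right)} = \frac{D + K}{D + K} = 1$)
$W{\left(L,H \right)} = 2$ ($W{\left(L,H \right)} = 3 - 1 = 2$)
$272421 - W{\left(665,p{\left(4,13 \right)} \right)} = 272421 - 2 = 272419$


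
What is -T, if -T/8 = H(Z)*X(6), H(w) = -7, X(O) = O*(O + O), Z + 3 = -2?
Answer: -4032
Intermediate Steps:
Z = -5 (Z = -3 - 2 = -5)
X(O) = 2*O² (X(O) = O*(2*O) = 2*O²)
T = 4032 (T = -(-56)*2*6² = -(-56)*2*36 = -(-56)*72 = -8*(-504) = 4032)
-T = -1*4032 = -4032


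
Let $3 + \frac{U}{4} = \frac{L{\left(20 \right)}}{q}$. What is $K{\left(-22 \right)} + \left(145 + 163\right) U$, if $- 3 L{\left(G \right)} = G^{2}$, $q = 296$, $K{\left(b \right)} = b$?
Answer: $- \frac{474298}{111} \approx -4273.0$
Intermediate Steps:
$L{\left(G \right)} = - \frac{G^{2}}{3}$
$U = - \frac{1532}{111}$ ($U = -12 + 4 \frac{\left(- \frac{1}{3}\right) 20^{2}}{296} = -12 + 4 \left(- \frac{1}{3}\right) 400 \cdot \frac{1}{296} = -12 + 4 \left(\left(- \frac{400}{3}\right) \frac{1}{296}\right) = -12 + 4 \left(- \frac{50}{111}\right) = -12 - \frac{200}{111} = - \frac{1532}{111} \approx -13.802$)
$K{\left(-22 \right)} + \left(145 + 163\right) U = -22 + \left(145 + 163\right) \left(- \frac{1532}{111}\right) = -22 + 308 \left(- \frac{1532}{111}\right) = -22 - \frac{471856}{111} = - \frac{474298}{111}$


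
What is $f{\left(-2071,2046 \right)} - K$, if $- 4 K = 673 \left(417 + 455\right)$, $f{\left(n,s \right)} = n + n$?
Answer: $142572$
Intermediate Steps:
$f{\left(n,s \right)} = 2 n$
$K = -146714$ ($K = - \frac{673 \left(417 + 455\right)}{4} = - \frac{673 \cdot 872}{4} = \left(- \frac{1}{4}\right) 586856 = -146714$)
$f{\left(-2071,2046 \right)} - K = 2 \left(-2071\right) - -146714 = -4142 + 146714 = 142572$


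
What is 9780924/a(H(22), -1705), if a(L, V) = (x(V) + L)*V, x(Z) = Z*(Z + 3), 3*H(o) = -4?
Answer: -14671386/7421631415 ≈ -0.0019768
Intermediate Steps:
H(o) = -4/3 (H(o) = (⅓)*(-4) = -4/3)
x(Z) = Z*(3 + Z)
a(L, V) = V*(L + V*(3 + V)) (a(L, V) = (V*(3 + V) + L)*V = (L + V*(3 + V))*V = V*(L + V*(3 + V)))
9780924/a(H(22), -1705) = 9780924/((-1705*(-4/3 - 1705*(3 - 1705)))) = 9780924/((-1705*(-4/3 - 1705*(-1702)))) = 9780924/((-1705*(-4/3 + 2901910))) = 9780924/((-1705*8705726/3)) = 9780924/(-14843262830/3) = 9780924*(-3/14843262830) = -14671386/7421631415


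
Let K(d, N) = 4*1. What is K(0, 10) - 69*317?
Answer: -21869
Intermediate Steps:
K(d, N) = 4
K(0, 10) - 69*317 = 4 - 69*317 = 4 - 21873 = -21869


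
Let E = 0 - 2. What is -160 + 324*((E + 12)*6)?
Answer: 19280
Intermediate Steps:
E = -2
-160 + 324*((E + 12)*6) = -160 + 324*((-2 + 12)*6) = -160 + 324*(10*6) = -160 + 324*60 = -160 + 19440 = 19280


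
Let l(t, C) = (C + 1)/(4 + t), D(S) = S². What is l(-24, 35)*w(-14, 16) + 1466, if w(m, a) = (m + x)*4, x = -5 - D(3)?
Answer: 8338/5 ≈ 1667.6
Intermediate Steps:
l(t, C) = (1 + C)/(4 + t)
x = -14 (x = -5 - 1*3² = -5 - 1*9 = -5 - 9 = -14)
w(m, a) = -56 + 4*m (w(m, a) = (m - 14)*4 = (-14 + m)*4 = -56 + 4*m)
l(-24, 35)*w(-14, 16) + 1466 = ((1 + 35)/(4 - 24))*(-56 + 4*(-14)) + 1466 = (36/(-20))*(-56 - 56) + 1466 = -1/20*36*(-112) + 1466 = -9/5*(-112) + 1466 = 1008/5 + 1466 = 8338/5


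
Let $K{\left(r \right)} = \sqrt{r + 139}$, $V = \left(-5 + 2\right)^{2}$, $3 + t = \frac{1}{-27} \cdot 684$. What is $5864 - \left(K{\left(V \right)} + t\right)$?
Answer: $\frac{17677}{3} - 2 \sqrt{37} \approx 5880.2$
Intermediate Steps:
$t = - \frac{85}{3}$ ($t = -3 + \frac{1}{-27} \cdot 684 = -3 - \frac{76}{3} = - \frac{85}{3} \approx -28.333$)
$V = 9$ ($V = \left(-3\right)^{2} = 9$)
$K{\left(r \right)} = \sqrt{139 + r}$
$5864 - \left(K{\left(V \right)} + t\right) = 5864 - \left(\sqrt{139 + 9} - \frac{85}{3}\right) = 5864 - \left(\sqrt{148} - \frac{85}{3}\right) = 5864 - \left(2 \sqrt{37} - \frac{85}{3}\right) = 5864 - \left(- \frac{85}{3} + 2 \sqrt{37}\right) = 5864 + \left(\frac{85}{3} - 2 \sqrt{37}\right) = \frac{17677}{3} - 2 \sqrt{37}$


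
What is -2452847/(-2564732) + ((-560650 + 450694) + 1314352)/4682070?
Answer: 7286677157581/6004127377620 ≈ 1.2136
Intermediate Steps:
-2452847/(-2564732) + ((-560650 + 450694) + 1314352)/4682070 = -2452847*(-1/2564732) + (-109956 + 1314352)*(1/4682070) = 2452847/2564732 + 1204396*(1/4682070) = 2452847/2564732 + 602198/2341035 = 7286677157581/6004127377620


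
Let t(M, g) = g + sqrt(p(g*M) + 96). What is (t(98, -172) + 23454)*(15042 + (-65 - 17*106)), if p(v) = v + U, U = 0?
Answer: 306740350 + 26350*I*sqrt(4190) ≈ 3.0674e+8 + 1.7056e+6*I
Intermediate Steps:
p(v) = v (p(v) = v + 0 = v)
t(M, g) = g + sqrt(96 + M*g) (t(M, g) = g + sqrt(g*M + 96) = g + sqrt(M*g + 96) = g + sqrt(96 + M*g))
(t(98, -172) + 23454)*(15042 + (-65 - 17*106)) = ((-172 + sqrt(96 + 98*(-172))) + 23454)*(15042 + (-65 - 17*106)) = ((-172 + sqrt(96 - 16856)) + 23454)*(15042 + (-65 - 1802)) = ((-172 + sqrt(-16760)) + 23454)*(15042 - 1867) = ((-172 + 2*I*sqrt(4190)) + 23454)*13175 = (23282 + 2*I*sqrt(4190))*13175 = 306740350 + 26350*I*sqrt(4190)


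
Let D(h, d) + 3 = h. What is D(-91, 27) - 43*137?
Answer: -5985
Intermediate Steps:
D(h, d) = -3 + h
D(-91, 27) - 43*137 = (-3 - 91) - 43*137 = -94 - 5891 = -5985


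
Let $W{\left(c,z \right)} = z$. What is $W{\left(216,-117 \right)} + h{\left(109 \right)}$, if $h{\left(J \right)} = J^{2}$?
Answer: $11764$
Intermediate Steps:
$W{\left(216,-117 \right)} + h{\left(109 \right)} = -117 + 109^{2} = -117 + 11881 = 11764$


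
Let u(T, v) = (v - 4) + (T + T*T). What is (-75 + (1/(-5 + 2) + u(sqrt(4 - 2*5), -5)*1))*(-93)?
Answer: 8401 - 93*I*sqrt(6) ≈ 8401.0 - 227.8*I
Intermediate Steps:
u(T, v) = -4 + T + v + T**2 (u(T, v) = (-4 + v) + (T + T**2) = -4 + T + v + T**2)
(-75 + (1/(-5 + 2) + u(sqrt(4 - 2*5), -5)*1))*(-93) = (-75 + (1/(-5 + 2) + (-4 + sqrt(4 - 2*5) - 5 + (sqrt(4 - 2*5))**2)*1))*(-93) = (-75 + (1/(-3) + (-4 + sqrt(4 - 10) - 5 + (sqrt(4 - 10))**2)*1))*(-93) = (-75 + (-1/3 + (-4 + sqrt(-6) - 5 + (sqrt(-6))**2)*1))*(-93) = (-75 + (-1/3 + (-4 + I*sqrt(6) - 5 + (I*sqrt(6))**2)*1))*(-93) = (-75 + (-1/3 + (-4 + I*sqrt(6) - 5 - 6)*1))*(-93) = (-75 + (-1/3 + (-15 + I*sqrt(6))*1))*(-93) = (-75 + (-1/3 + (-15 + I*sqrt(6))))*(-93) = (-75 + (-46/3 + I*sqrt(6)))*(-93) = (-271/3 + I*sqrt(6))*(-93) = 8401 - 93*I*sqrt(6)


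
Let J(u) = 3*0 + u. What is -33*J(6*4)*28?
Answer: -22176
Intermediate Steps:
J(u) = u (J(u) = 0 + u = u)
-33*J(6*4)*28 = -198*4*28 = -33*24*28 = -792*28 = -22176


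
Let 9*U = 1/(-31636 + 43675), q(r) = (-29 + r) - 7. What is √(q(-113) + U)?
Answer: I*√194361203622/36117 ≈ 12.207*I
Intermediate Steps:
q(r) = -36 + r
U = 1/108351 (U = 1/(9*(-31636 + 43675)) = (⅑)/12039 = (⅑)*(1/12039) = 1/108351 ≈ 9.2293e-6)
√(q(-113) + U) = √((-36 - 113) + 1/108351) = √(-149 + 1/108351) = √(-16144298/108351) = I*√194361203622/36117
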